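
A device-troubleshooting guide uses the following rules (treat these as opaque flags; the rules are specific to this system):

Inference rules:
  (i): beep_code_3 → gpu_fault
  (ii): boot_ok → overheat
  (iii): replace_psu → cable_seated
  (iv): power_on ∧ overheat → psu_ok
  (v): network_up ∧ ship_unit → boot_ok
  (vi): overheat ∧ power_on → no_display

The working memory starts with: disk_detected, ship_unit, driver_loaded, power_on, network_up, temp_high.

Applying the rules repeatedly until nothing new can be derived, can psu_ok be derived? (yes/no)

yes

[1] (v) [network_up ∧ ship_unit → boot_ok]. ⇒ new: boot_ok.
[2] (ii) [boot_ok → overheat]. ⇒ new: overheat.
[3] (iv) [power_on ∧ overheat → psu_ok]; (vi) [overheat ∧ power_on → no_display]. ⇒ new: psu_ok, no_display.
psu_ok appears in round 3, so it is derivable.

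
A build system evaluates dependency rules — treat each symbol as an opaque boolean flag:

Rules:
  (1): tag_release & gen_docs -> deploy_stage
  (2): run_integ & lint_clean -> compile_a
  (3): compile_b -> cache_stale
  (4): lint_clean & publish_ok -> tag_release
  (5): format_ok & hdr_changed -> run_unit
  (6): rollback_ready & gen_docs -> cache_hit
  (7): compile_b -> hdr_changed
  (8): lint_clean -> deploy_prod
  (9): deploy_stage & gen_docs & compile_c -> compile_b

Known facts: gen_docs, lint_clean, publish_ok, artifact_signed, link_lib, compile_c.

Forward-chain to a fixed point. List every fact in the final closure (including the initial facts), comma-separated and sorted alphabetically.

artifact_signed, cache_stale, compile_b, compile_c, deploy_prod, deploy_stage, gen_docs, hdr_changed, link_lib, lint_clean, publish_ok, tag_release

Round 1: (4) [lint_clean & publish_ok -> tag_release]; (8) [lint_clean -> deploy_prod]. Adds tag_release, deploy_prod.
Round 2: (1) [tag_release & gen_docs -> deploy_stage]. Adds deploy_stage.
Round 3: (9) [deploy_stage & gen_docs & compile_c -> compile_b]. Adds compile_b.
Round 4: (3) [compile_b -> cache_stale]; (7) [compile_b -> hdr_changed]. Adds cache_stale, hdr_changed.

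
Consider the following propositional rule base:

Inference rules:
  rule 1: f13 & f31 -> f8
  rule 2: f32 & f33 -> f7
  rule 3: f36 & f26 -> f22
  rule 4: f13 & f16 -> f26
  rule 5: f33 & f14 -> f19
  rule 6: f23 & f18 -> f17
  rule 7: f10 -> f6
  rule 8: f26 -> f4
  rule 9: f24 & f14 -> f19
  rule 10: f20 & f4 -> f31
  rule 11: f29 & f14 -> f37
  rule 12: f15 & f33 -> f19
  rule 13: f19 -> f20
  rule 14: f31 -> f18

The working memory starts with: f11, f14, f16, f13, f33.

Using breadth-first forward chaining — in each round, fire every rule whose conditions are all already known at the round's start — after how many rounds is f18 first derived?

4

Round 1: rule 4 [f13 & f16 -> f26]; rule 5 [f33 & f14 -> f19]. Adds f26, f19.
Round 2: rule 8 [f26 -> f4]; rule 13 [f19 -> f20]. Adds f4, f20.
Round 3: rule 10 [f20 & f4 -> f31]. Adds f31.
Round 4: rule 1 [f13 & f31 -> f8]; rule 14 [f31 -> f18]. Adds f8, f18.
f18 first appears in round 4.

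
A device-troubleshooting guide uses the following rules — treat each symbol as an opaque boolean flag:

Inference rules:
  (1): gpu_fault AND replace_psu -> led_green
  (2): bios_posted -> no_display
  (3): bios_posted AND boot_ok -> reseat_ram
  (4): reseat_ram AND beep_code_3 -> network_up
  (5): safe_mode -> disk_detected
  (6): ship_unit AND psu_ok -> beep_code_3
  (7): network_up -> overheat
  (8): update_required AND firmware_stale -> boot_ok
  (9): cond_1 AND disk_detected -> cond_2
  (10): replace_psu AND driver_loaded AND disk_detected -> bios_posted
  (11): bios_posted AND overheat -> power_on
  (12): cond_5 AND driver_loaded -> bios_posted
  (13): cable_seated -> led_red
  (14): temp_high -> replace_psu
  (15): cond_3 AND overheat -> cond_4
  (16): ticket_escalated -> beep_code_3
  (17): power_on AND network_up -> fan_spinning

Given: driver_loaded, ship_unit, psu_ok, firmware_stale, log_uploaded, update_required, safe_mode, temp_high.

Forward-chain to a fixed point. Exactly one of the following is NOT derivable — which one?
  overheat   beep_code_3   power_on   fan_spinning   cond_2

cond_2

Round 1: (5) [safe_mode -> disk_detected]; (6) [ship_unit AND psu_ok -> beep_code_3]; (8) [update_required AND firmware_stale -> boot_ok]; (14) [temp_high -> replace_psu]. New: disk_detected, beep_code_3, boot_ok, replace_psu.
Round 2: (10) [replace_psu AND driver_loaded AND disk_detected -> bios_posted]. New: bios_posted.
Round 3: (2) [bios_posted -> no_display]; (3) [bios_posted AND boot_ok -> reseat_ram]. New: no_display, reseat_ram.
Round 4: (4) [reseat_ram AND beep_code_3 -> network_up]. New: network_up.
Round 5: (7) [network_up -> overheat]. New: overheat.
Round 6: (11) [bios_posted AND overheat -> power_on]. New: power_on.
Round 7: (17) [power_on AND network_up -> fan_spinning]. New: fan_spinning.
Derived: overheat (round 5), power_on (round 6), fan_spinning (round 7), beep_code_3 (round 1). cond_2 never appears in any round.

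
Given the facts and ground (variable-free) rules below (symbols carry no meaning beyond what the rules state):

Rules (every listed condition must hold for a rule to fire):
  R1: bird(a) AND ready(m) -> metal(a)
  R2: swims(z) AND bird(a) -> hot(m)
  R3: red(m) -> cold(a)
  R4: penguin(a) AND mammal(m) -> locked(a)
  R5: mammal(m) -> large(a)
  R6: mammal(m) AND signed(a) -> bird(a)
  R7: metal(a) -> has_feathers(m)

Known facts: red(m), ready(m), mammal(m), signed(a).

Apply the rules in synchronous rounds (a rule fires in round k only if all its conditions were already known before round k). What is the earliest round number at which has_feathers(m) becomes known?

Round 1 — R3, R5, R6, derive cold(a), large(a), bird(a).
Round 2 — R1, derive metal(a).
Round 3 — R7, derive has_feathers(m).
has_feathers(m) first appears in round 3.

3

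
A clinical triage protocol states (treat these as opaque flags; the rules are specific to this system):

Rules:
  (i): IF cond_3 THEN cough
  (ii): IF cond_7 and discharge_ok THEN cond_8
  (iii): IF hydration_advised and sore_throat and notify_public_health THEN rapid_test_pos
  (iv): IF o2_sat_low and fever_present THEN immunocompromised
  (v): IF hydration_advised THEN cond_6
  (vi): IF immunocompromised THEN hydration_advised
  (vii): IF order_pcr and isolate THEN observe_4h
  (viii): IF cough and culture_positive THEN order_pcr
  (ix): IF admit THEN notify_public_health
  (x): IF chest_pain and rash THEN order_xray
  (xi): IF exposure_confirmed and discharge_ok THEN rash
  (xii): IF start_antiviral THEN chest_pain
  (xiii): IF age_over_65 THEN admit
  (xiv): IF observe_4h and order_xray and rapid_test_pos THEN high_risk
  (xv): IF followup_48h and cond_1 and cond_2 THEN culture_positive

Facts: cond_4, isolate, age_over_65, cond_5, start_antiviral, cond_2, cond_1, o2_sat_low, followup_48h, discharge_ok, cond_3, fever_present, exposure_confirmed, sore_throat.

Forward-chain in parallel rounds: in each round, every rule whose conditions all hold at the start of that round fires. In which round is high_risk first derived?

4

Round 1: (i) [IF cond_3 THEN cough]; (iv) [IF o2_sat_low and fever_present THEN immunocompromised]; (xi) [IF exposure_confirmed and discharge_ok THEN rash]; (xii) [IF start_antiviral THEN chest_pain]; (xiii) [IF age_over_65 THEN admit]; (xv) [IF followup_48h and cond_1 and cond_2 THEN culture_positive]. Adds cough, immunocompromised, rash, chest_pain, admit, culture_positive.
Round 2: (vi) [IF immunocompromised THEN hydration_advised]; (viii) [IF cough and culture_positive THEN order_pcr]; (ix) [IF admit THEN notify_public_health]; (x) [IF chest_pain and rash THEN order_xray]. Adds hydration_advised, order_pcr, notify_public_health, order_xray.
Round 3: (iii) [IF hydration_advised and sore_throat and notify_public_health THEN rapid_test_pos]; (v) [IF hydration_advised THEN cond_6]; (vii) [IF order_pcr and isolate THEN observe_4h]. Adds rapid_test_pos, cond_6, observe_4h.
Round 4: (xiv) [IF observe_4h and order_xray and rapid_test_pos THEN high_risk]. Adds high_risk.
high_risk first appears in round 4.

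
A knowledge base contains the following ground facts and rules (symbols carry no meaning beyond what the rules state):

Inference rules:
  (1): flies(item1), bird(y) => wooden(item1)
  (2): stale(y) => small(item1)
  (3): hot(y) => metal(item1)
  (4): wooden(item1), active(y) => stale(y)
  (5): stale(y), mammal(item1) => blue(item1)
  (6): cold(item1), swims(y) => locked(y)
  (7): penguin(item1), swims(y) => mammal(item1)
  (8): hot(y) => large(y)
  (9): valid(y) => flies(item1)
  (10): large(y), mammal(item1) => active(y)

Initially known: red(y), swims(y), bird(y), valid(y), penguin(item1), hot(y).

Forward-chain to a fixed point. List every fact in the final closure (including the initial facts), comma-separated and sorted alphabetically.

active(y), bird(y), blue(item1), flies(item1), hot(y), large(y), mammal(item1), metal(item1), penguin(item1), red(y), small(item1), stale(y), swims(y), valid(y), wooden(item1)

Round 1: (3) [hot(y) => metal(item1)]; (7) [penguin(item1), swims(y) => mammal(item1)]; (8) [hot(y) => large(y)]; (9) [valid(y) => flies(item1)]. Adds metal(item1), mammal(item1), large(y), flies(item1).
Round 2: (1) [flies(item1), bird(y) => wooden(item1)]; (10) [large(y), mammal(item1) => active(y)]. Adds wooden(item1), active(y).
Round 3: (4) [wooden(item1), active(y) => stale(y)]. Adds stale(y).
Round 4: (2) [stale(y) => small(item1)]; (5) [stale(y), mammal(item1) => blue(item1)]. Adds small(item1), blue(item1).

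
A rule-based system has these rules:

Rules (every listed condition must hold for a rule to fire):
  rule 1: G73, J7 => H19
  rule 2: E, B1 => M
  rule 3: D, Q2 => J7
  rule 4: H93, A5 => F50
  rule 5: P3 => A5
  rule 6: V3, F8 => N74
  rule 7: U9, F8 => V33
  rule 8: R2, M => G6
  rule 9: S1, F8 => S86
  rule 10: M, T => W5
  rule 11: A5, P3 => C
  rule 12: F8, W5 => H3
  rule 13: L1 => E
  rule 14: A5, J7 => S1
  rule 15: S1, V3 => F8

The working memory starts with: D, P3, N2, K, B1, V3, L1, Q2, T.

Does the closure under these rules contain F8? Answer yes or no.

yes

Round 1 — rule 3, rule 5, rule 13, derive J7, A5, E.
Round 2 — rule 2, rule 11, rule 14, derive M, C, S1.
Round 3 — rule 10, rule 15, derive W5, F8.
Round 4 — rule 6, rule 9, rule 12, derive N74, S86, H3.
F8 appears in round 3, so it is derivable.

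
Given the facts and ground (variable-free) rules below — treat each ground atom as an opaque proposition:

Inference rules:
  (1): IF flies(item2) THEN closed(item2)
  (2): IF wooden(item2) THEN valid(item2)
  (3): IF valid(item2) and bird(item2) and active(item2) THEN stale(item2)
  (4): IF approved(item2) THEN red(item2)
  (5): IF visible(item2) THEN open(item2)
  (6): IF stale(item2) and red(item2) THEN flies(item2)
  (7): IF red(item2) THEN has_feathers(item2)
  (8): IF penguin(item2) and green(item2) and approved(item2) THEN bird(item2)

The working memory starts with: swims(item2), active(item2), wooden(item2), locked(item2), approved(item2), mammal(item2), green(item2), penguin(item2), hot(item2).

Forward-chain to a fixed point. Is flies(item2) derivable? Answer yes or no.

yes

[1] (2) [IF wooden(item2) THEN valid(item2)]; (4) [IF approved(item2) THEN red(item2)]; (8) [IF penguin(item2) and green(item2) and approved(item2) THEN bird(item2)]. ⇒ new: valid(item2), red(item2), bird(item2).
[2] (3) [IF valid(item2) and bird(item2) and active(item2) THEN stale(item2)]; (7) [IF red(item2) THEN has_feathers(item2)]. ⇒ new: stale(item2), has_feathers(item2).
[3] (6) [IF stale(item2) and red(item2) THEN flies(item2)]. ⇒ new: flies(item2).
[4] (1) [IF flies(item2) THEN closed(item2)]. ⇒ new: closed(item2).
flies(item2) appears in round 3, so it is derivable.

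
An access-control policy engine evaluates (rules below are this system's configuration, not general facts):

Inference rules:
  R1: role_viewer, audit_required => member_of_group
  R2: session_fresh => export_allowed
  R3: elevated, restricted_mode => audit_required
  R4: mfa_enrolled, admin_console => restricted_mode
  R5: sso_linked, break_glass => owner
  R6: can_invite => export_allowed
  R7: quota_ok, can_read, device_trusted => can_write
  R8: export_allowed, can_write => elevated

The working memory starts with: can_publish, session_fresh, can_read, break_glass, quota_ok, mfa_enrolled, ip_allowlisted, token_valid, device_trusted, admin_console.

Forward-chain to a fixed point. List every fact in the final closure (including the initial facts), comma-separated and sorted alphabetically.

Round 1: R2 [session_fresh => export_allowed]; R4 [mfa_enrolled, admin_console => restricted_mode]; R7 [quota_ok, can_read, device_trusted => can_write]. New: export_allowed, restricted_mode, can_write.
Round 2: R8 [export_allowed, can_write => elevated]. New: elevated.
Round 3: R3 [elevated, restricted_mode => audit_required]. New: audit_required.

admin_console, audit_required, break_glass, can_publish, can_read, can_write, device_trusted, elevated, export_allowed, ip_allowlisted, mfa_enrolled, quota_ok, restricted_mode, session_fresh, token_valid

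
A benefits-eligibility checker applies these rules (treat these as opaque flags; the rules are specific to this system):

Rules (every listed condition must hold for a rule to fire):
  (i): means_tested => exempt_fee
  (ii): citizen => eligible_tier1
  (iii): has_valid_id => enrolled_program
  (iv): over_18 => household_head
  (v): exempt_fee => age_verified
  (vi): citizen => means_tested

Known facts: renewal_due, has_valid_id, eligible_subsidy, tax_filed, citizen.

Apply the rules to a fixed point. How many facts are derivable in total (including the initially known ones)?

10

Round 1 — (ii), (iii), (vi), derive eligible_tier1, enrolled_program, means_tested.
Round 2 — (i), derive exempt_fee.
Round 3 — (v), derive age_verified.
Closure: {age_verified, citizen, eligible_subsidy, eligible_tier1, enrolled_program, exempt_fee, has_valid_id, means_tested, renewal_due, tax_filed} — 10 facts.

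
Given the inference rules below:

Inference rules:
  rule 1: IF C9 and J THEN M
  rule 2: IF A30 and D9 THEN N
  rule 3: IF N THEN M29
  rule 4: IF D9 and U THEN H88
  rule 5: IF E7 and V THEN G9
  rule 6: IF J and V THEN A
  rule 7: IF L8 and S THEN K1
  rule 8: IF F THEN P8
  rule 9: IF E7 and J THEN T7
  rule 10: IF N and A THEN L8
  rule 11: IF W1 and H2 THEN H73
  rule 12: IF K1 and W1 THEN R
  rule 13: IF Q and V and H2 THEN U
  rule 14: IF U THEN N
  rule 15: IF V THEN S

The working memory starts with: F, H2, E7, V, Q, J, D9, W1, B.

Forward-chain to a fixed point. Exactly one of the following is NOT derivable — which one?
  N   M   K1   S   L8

M

Round 1: rule 5 [IF E7 and V THEN G9]; rule 6 [IF J and V THEN A]; rule 8 [IF F THEN P8]; rule 9 [IF E7 and J THEN T7]; rule 11 [IF W1 and H2 THEN H73]; rule 13 [IF Q and V and H2 THEN U]; rule 15 [IF V THEN S]. Adds G9, A, P8, T7, H73, U, S.
Round 2: rule 4 [IF D9 and U THEN H88]; rule 14 [IF U THEN N]. Adds H88, N.
Round 3: rule 3 [IF N THEN M29]; rule 10 [IF N and A THEN L8]. Adds M29, L8.
Round 4: rule 7 [IF L8 and S THEN K1]. Adds K1.
Round 5: rule 12 [IF K1 and W1 THEN R]. Adds R.
Derived: L8 (round 3), K1 (round 4), N (round 2), S (round 1). M never appears in any round.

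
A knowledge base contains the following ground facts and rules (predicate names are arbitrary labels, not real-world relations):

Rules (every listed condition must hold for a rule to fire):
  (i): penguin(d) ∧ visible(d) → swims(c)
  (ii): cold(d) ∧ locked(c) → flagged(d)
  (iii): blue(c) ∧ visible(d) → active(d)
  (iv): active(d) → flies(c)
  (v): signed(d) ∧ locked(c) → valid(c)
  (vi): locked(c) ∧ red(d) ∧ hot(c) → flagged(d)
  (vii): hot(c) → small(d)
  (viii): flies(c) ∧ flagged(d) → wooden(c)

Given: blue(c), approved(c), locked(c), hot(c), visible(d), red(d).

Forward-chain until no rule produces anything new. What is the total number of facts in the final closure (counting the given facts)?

11

Round 1: (iii) [blue(c) ∧ visible(d) → active(d)]; (vi) [locked(c) ∧ red(d) ∧ hot(c) → flagged(d)]; (vii) [hot(c) → small(d)]. Adds active(d), flagged(d), small(d).
Round 2: (iv) [active(d) → flies(c)]. Adds flies(c).
Round 3: (viii) [flies(c) ∧ flagged(d) → wooden(c)]. Adds wooden(c).
Closure: {active(d), approved(c), blue(c), flagged(d), flies(c), hot(c), locked(c), red(d), small(d), visible(d), wooden(c)} — 11 facts.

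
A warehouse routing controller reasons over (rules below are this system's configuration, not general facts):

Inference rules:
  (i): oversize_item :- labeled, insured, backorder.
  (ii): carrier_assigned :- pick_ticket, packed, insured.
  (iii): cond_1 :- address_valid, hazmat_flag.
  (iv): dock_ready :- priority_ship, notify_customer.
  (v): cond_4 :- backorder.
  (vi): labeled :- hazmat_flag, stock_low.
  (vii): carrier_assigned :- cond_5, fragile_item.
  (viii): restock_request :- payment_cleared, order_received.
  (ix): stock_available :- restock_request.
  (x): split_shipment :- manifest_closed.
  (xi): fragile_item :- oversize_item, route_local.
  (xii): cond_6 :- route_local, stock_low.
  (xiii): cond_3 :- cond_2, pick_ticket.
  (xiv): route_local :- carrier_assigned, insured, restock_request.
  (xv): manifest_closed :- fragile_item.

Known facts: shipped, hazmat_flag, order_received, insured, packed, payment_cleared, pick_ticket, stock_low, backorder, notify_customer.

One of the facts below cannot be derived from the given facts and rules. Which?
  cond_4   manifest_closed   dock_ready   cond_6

dock_ready

Round 1: (ii) [carrier_assigned :- pick_ticket, packed, insured.]; (v) [cond_4 :- backorder.]; (vi) [labeled :- hazmat_flag, stock_low.]; (viii) [restock_request :- payment_cleared, order_received.]. New: carrier_assigned, cond_4, labeled, restock_request.
Round 2: (i) [oversize_item :- labeled, insured, backorder.]; (ix) [stock_available :- restock_request.]; (xiv) [route_local :- carrier_assigned, insured, restock_request.]. New: oversize_item, stock_available, route_local.
Round 3: (xi) [fragile_item :- oversize_item, route_local.]; (xii) [cond_6 :- route_local, stock_low.]. New: fragile_item, cond_6.
Round 4: (xv) [manifest_closed :- fragile_item.]. New: manifest_closed.
Round 5: (x) [split_shipment :- manifest_closed.]. New: split_shipment.
Derived: cond_6 (round 3), cond_4 (round 1), manifest_closed (round 4). dock_ready never appears in any round.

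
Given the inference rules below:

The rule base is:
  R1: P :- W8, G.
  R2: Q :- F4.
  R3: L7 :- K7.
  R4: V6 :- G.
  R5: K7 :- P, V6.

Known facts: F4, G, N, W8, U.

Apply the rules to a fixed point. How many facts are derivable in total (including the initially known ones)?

10

Round 1 fires R1, R2, R4, giving P, Q, V6.
Round 2 fires R5, giving K7.
Round 3 fires R3, giving L7.
Closure: {F4, G, K7, L7, N, P, Q, U, V6, W8} — 10 facts.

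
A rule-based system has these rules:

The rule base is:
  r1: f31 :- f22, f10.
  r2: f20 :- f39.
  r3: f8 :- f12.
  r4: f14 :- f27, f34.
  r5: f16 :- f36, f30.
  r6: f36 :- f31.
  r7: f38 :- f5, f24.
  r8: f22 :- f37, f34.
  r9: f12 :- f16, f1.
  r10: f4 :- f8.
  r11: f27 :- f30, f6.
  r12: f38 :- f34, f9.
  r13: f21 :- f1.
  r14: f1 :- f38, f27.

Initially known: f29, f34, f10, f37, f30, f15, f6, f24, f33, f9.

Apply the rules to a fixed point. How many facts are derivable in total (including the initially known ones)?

22

Round 1: r8 [f22 :- f37, f34.]; r11 [f27 :- f30, f6.]; r12 [f38 :- f34, f9.]. New: f22, f27, f38.
Round 2: r1 [f31 :- f22, f10.]; r4 [f14 :- f27, f34.]; r14 [f1 :- f38, f27.]. New: f31, f14, f1.
Round 3: r6 [f36 :- f31.]; r13 [f21 :- f1.]. New: f36, f21.
Round 4: r5 [f16 :- f36, f30.]. New: f16.
Round 5: r9 [f12 :- f16, f1.]. New: f12.
Round 6: r3 [f8 :- f12.]. New: f8.
Round 7: r10 [f4 :- f8.]. New: f4.
Closure: {f1, f10, f12, f14, f15, f16, f21, f22, f24, f27, f29, f30, f31, f33, f34, f36, f37, f38, f4, f6, f8, f9} — 22 facts.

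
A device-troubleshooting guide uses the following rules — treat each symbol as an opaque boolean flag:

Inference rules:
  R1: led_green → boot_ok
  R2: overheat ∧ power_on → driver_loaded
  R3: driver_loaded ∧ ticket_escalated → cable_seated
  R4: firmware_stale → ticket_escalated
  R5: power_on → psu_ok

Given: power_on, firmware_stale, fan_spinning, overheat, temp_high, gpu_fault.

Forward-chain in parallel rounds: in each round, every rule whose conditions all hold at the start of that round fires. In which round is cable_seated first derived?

Round 1 — R2, R4, R5, derive driver_loaded, ticket_escalated, psu_ok.
Round 2 — R3, derive cable_seated.
cable_seated first appears in round 2.

2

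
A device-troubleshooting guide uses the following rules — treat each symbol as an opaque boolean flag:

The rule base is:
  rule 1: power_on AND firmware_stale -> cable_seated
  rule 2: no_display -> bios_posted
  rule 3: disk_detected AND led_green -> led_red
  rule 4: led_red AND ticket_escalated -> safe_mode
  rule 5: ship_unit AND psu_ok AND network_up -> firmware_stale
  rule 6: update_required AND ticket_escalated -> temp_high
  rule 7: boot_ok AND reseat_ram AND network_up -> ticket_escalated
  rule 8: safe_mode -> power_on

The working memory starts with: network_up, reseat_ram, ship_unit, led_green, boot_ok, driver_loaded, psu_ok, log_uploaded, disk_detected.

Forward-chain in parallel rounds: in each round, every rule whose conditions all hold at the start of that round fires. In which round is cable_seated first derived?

[1] rule 3 [disk_detected AND led_green -> led_red]; rule 5 [ship_unit AND psu_ok AND network_up -> firmware_stale]; rule 7 [boot_ok AND reseat_ram AND network_up -> ticket_escalated]. ⇒ new: led_red, firmware_stale, ticket_escalated.
[2] rule 4 [led_red AND ticket_escalated -> safe_mode]. ⇒ new: safe_mode.
[3] rule 8 [safe_mode -> power_on]. ⇒ new: power_on.
[4] rule 1 [power_on AND firmware_stale -> cable_seated]. ⇒ new: cable_seated.
cable_seated first appears in round 4.

4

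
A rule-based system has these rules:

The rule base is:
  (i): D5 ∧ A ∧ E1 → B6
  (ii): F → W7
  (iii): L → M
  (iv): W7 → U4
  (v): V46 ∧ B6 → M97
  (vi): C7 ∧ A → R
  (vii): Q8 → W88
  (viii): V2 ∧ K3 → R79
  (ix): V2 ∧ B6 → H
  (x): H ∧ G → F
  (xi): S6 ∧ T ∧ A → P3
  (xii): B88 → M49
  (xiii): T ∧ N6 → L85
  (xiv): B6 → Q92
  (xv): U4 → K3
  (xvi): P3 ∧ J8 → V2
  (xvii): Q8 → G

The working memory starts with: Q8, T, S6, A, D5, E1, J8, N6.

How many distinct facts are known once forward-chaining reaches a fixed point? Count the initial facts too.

Round 1 — (i), (vii), (xi), (xiii), (xvii), derive B6, W88, P3, L85, G.
Round 2 — (xiv), (xvi), derive Q92, V2.
Round 3 — (ix), derive H.
Round 4 — (x), derive F.
Round 5 — (ii), derive W7.
Round 6 — (iv), derive U4.
Round 7 — (xv), derive K3.
Round 8 — (viii), derive R79.
Closure: {A, B6, D5, E1, F, G, H, J8, K3, L85, N6, P3, Q8, Q92, R79, S6, T, U4, V2, W7, W88} — 21 facts.

21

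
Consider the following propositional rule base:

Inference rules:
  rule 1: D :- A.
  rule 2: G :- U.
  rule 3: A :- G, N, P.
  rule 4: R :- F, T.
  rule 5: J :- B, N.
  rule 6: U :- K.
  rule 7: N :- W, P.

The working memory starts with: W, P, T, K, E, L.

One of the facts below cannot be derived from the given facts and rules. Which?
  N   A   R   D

R

[1] rule 6 [U :- K.]; rule 7 [N :- W, P.]. ⇒ new: U, N.
[2] rule 2 [G :- U.]. ⇒ new: G.
[3] rule 3 [A :- G, N, P.]. ⇒ new: A.
[4] rule 1 [D :- A.]. ⇒ new: D.
Derived: A (round 3), N (round 1), D (round 4). R never appears in any round.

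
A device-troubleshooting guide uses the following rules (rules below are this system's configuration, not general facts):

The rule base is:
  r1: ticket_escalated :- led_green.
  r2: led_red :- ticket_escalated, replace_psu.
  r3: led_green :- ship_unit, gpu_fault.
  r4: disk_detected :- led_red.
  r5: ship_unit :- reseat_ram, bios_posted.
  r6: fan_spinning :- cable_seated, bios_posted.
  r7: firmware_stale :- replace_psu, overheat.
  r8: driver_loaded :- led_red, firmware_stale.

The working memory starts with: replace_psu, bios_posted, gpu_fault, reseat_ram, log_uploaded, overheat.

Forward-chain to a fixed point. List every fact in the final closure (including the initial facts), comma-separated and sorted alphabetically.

Round 1 fires r5, r7, giving ship_unit, firmware_stale.
Round 2 fires r3, giving led_green.
Round 3 fires r1, giving ticket_escalated.
Round 4 fires r2, giving led_red.
Round 5 fires r4, r8, giving disk_detected, driver_loaded.

bios_posted, disk_detected, driver_loaded, firmware_stale, gpu_fault, led_green, led_red, log_uploaded, overheat, replace_psu, reseat_ram, ship_unit, ticket_escalated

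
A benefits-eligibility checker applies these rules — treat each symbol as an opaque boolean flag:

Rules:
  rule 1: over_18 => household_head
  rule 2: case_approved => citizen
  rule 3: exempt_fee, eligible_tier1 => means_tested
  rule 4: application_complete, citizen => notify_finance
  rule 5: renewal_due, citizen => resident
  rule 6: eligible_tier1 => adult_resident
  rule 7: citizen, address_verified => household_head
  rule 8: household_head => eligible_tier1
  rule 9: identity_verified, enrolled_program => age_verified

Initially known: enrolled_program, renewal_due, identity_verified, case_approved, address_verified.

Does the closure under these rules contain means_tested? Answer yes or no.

[1] rule 2 [case_approved => citizen]; rule 9 [identity_verified, enrolled_program => age_verified]. ⇒ new: citizen, age_verified.
[2] rule 5 [renewal_due, citizen => resident]; rule 7 [citizen, address_verified => household_head]. ⇒ new: resident, household_head.
[3] rule 8 [household_head => eligible_tier1]. ⇒ new: eligible_tier1.
[4] rule 6 [eligible_tier1 => adult_resident]. ⇒ new: adult_resident.
Fixed point reached. means_tested is concluded only by rule 3; rule 3 needs exempt_fee (never derived).

no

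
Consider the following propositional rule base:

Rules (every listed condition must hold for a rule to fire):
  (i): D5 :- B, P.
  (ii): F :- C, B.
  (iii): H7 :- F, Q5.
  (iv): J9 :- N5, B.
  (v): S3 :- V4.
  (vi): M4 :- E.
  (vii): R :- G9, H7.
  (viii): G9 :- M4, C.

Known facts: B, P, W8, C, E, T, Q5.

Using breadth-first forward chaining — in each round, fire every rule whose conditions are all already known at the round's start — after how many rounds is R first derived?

Round 1 fires (i), (ii), (vi), giving D5, F, M4.
Round 2 fires (iii), (viii), giving H7, G9.
Round 3 fires (vii), giving R.
R first appears in round 3.

3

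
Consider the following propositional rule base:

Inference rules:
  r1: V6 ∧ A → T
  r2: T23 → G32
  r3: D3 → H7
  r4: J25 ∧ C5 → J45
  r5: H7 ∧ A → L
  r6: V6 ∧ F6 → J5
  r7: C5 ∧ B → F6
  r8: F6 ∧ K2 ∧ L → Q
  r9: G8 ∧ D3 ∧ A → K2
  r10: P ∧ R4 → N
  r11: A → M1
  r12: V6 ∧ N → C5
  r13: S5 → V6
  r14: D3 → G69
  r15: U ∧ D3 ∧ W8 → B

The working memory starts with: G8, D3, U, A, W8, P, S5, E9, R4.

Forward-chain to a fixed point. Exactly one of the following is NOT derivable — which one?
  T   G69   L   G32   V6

Round 1: r3 [D3 → H7]; r9 [G8 ∧ D3 ∧ A → K2]; r10 [P ∧ R4 → N]; r11 [A → M1]; r13 [S5 → V6]; r14 [D3 → G69]; r15 [U ∧ D3 ∧ W8 → B]. New: H7, K2, N, M1, V6, G69, B.
Round 2: r1 [V6 ∧ A → T]; r5 [H7 ∧ A → L]; r12 [V6 ∧ N → C5]. New: T, L, C5.
Round 3: r7 [C5 ∧ B → F6]. New: F6.
Round 4: r6 [V6 ∧ F6 → J5]; r8 [F6 ∧ K2 ∧ L → Q]. New: J5, Q.
Derived: V6 (round 1), L (round 2), T (round 2), G69 (round 1). G32 never appears in any round.

G32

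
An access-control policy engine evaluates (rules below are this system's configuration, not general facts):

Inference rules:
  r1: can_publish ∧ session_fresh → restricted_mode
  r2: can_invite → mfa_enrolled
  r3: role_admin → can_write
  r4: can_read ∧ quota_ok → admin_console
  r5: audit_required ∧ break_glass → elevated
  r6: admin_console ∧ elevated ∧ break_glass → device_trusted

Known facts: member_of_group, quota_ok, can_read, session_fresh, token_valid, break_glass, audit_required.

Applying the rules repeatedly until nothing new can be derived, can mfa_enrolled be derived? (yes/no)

no

Round 1: r4 [can_read ∧ quota_ok → admin_console]; r5 [audit_required ∧ break_glass → elevated]. New: admin_console, elevated.
Round 2: r6 [admin_console ∧ elevated ∧ break_glass → device_trusted]. New: device_trusted.
Fixed point reached. mfa_enrolled is concluded only by r2; r2 needs can_invite (never derived).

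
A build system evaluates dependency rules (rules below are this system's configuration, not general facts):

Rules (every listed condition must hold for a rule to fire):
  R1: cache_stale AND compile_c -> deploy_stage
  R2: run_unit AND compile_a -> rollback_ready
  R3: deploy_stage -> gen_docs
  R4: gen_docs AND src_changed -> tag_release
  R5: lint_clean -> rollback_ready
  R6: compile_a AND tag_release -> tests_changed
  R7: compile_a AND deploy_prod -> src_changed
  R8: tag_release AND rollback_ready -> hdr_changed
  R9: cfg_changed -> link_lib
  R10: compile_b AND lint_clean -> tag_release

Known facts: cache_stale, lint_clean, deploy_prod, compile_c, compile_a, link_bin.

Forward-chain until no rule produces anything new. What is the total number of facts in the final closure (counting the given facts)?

Round 1: R1 [cache_stale AND compile_c -> deploy_stage]; R5 [lint_clean -> rollback_ready]; R7 [compile_a AND deploy_prod -> src_changed]. Adds deploy_stage, rollback_ready, src_changed.
Round 2: R3 [deploy_stage -> gen_docs]. Adds gen_docs.
Round 3: R4 [gen_docs AND src_changed -> tag_release]. Adds tag_release.
Round 4: R6 [compile_a AND tag_release -> tests_changed]; R8 [tag_release AND rollback_ready -> hdr_changed]. Adds tests_changed, hdr_changed.
Closure: {cache_stale, compile_a, compile_c, deploy_prod, deploy_stage, gen_docs, hdr_changed, link_bin, lint_clean, rollback_ready, src_changed, tag_release, tests_changed} — 13 facts.

13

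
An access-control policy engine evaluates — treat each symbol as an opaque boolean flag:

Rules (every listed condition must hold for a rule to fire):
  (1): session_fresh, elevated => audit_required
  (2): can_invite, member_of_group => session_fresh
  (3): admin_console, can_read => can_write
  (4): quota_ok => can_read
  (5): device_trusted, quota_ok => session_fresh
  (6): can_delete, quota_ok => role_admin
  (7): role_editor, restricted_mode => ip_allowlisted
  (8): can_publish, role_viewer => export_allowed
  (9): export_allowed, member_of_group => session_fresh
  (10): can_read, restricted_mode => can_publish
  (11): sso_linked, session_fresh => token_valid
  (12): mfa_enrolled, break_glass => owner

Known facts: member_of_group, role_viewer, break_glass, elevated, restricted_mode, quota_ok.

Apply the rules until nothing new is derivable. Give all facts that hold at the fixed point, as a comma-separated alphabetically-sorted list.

Round 1 — (4), derive can_read.
Round 2 — (10), derive can_publish.
Round 3 — (8), derive export_allowed.
Round 4 — (9), derive session_fresh.
Round 5 — (1), derive audit_required.

audit_required, break_glass, can_publish, can_read, elevated, export_allowed, member_of_group, quota_ok, restricted_mode, role_viewer, session_fresh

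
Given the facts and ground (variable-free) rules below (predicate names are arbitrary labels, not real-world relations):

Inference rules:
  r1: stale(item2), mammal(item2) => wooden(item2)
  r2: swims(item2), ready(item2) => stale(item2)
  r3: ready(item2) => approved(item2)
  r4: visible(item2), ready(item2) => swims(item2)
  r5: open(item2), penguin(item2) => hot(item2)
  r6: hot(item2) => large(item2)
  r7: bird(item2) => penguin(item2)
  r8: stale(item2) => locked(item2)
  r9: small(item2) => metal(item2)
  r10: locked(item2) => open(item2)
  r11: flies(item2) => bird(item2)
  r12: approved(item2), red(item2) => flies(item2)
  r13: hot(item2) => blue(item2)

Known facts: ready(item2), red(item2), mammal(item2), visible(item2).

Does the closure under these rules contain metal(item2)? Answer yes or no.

no

Round 1 — r3, r4, derive approved(item2), swims(item2).
Round 2 — r2, r12, derive stale(item2), flies(item2).
Round 3 — r1, r8, r11, derive wooden(item2), locked(item2), bird(item2).
Round 4 — r7, r10, derive penguin(item2), open(item2).
Round 5 — r5, derive hot(item2).
Round 6 — r6, r13, derive large(item2), blue(item2).
Fixed point reached. metal(item2) is concluded only by r9; r9 needs small(item2) (never derived).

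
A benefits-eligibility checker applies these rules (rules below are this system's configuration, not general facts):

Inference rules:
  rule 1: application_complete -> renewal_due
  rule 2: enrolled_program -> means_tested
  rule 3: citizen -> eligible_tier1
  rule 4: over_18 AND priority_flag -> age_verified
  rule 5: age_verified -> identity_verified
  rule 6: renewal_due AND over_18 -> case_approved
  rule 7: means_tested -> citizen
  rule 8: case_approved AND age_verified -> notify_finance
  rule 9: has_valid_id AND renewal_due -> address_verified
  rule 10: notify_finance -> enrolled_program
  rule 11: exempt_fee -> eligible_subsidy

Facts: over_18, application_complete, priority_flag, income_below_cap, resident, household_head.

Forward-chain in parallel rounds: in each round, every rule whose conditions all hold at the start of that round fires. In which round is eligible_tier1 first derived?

[1] rule 1 [application_complete -> renewal_due]; rule 4 [over_18 AND priority_flag -> age_verified]. ⇒ new: renewal_due, age_verified.
[2] rule 5 [age_verified -> identity_verified]; rule 6 [renewal_due AND over_18 -> case_approved]. ⇒ new: identity_verified, case_approved.
[3] rule 8 [case_approved AND age_verified -> notify_finance]. ⇒ new: notify_finance.
[4] rule 10 [notify_finance -> enrolled_program]. ⇒ new: enrolled_program.
[5] rule 2 [enrolled_program -> means_tested]. ⇒ new: means_tested.
[6] rule 7 [means_tested -> citizen]. ⇒ new: citizen.
[7] rule 3 [citizen -> eligible_tier1]. ⇒ new: eligible_tier1.
eligible_tier1 first appears in round 7.

7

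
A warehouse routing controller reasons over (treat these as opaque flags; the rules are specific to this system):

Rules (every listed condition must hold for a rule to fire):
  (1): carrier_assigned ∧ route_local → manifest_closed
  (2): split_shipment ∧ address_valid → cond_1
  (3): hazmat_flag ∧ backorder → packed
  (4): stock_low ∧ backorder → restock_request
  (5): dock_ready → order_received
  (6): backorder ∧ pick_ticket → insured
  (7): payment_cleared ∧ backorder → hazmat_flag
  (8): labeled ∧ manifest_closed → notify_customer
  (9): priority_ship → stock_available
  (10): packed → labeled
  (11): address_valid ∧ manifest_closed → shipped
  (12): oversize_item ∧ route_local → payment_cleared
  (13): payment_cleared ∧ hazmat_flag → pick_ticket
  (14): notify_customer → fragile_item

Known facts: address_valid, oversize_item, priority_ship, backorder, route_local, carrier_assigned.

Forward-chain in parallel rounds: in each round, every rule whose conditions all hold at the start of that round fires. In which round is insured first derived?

4

Round 1: (1) [carrier_assigned ∧ route_local → manifest_closed]; (9) [priority_ship → stock_available]; (12) [oversize_item ∧ route_local → payment_cleared]. New: manifest_closed, stock_available, payment_cleared.
Round 2: (7) [payment_cleared ∧ backorder → hazmat_flag]; (11) [address_valid ∧ manifest_closed → shipped]. New: hazmat_flag, shipped.
Round 3: (3) [hazmat_flag ∧ backorder → packed]; (13) [payment_cleared ∧ hazmat_flag → pick_ticket]. New: packed, pick_ticket.
Round 4: (6) [backorder ∧ pick_ticket → insured]; (10) [packed → labeled]. New: insured, labeled.
insured first appears in round 4.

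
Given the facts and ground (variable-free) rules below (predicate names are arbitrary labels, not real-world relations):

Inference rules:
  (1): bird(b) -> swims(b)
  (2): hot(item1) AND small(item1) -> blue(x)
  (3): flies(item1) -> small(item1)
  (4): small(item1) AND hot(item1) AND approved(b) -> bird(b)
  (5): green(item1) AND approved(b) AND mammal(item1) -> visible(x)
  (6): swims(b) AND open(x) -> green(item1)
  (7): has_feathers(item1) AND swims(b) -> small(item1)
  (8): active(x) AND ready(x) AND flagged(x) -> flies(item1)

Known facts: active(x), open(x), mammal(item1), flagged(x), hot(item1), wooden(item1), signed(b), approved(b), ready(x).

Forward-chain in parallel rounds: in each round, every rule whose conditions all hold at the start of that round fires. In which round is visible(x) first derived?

Round 1 — (8), derive flies(item1).
Round 2 — (3), derive small(item1).
Round 3 — (2), (4), derive blue(x), bird(b).
Round 4 — (1), derive swims(b).
Round 5 — (6), derive green(item1).
Round 6 — (5), derive visible(x).
visible(x) first appears in round 6.

6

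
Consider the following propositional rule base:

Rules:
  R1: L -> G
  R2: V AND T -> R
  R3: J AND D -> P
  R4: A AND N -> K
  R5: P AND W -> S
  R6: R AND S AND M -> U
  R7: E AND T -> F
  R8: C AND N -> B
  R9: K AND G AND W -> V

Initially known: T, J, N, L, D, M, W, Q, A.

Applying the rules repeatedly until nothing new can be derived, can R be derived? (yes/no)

[1] R1 [L -> G]; R3 [J AND D -> P]; R4 [A AND N -> K]. ⇒ new: G, P, K.
[2] R5 [P AND W -> S]; R9 [K AND G AND W -> V]. ⇒ new: S, V.
[3] R2 [V AND T -> R]. ⇒ new: R.
[4] R6 [R AND S AND M -> U]. ⇒ new: U.
R appears in round 3, so it is derivable.

yes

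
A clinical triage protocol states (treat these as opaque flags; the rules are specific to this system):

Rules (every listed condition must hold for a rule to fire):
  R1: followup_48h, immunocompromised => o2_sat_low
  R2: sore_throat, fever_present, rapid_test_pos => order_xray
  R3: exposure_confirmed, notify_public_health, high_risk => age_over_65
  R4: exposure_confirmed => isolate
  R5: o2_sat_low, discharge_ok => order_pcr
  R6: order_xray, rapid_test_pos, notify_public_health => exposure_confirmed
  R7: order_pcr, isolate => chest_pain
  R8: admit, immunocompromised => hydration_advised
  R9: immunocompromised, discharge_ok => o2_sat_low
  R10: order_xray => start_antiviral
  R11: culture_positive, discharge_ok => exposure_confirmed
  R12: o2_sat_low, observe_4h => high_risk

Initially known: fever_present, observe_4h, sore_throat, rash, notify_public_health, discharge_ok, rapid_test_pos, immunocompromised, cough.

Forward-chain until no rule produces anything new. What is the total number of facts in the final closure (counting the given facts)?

18

Round 1: R2 [sore_throat, fever_present, rapid_test_pos => order_xray]; R9 [immunocompromised, discharge_ok => o2_sat_low]. New: order_xray, o2_sat_low.
Round 2: R5 [o2_sat_low, discharge_ok => order_pcr]; R6 [order_xray, rapid_test_pos, notify_public_health => exposure_confirmed]; R10 [order_xray => start_antiviral]; R12 [o2_sat_low, observe_4h => high_risk]. New: order_pcr, exposure_confirmed, start_antiviral, high_risk.
Round 3: R3 [exposure_confirmed, notify_public_health, high_risk => age_over_65]; R4 [exposure_confirmed => isolate]. New: age_over_65, isolate.
Round 4: R7 [order_pcr, isolate => chest_pain]. New: chest_pain.
Closure: {age_over_65, chest_pain, cough, discharge_ok, exposure_confirmed, fever_present, high_risk, immunocompromised, isolate, notify_public_health, o2_sat_low, observe_4h, order_pcr, order_xray, rapid_test_pos, rash, sore_throat, start_antiviral} — 18 facts.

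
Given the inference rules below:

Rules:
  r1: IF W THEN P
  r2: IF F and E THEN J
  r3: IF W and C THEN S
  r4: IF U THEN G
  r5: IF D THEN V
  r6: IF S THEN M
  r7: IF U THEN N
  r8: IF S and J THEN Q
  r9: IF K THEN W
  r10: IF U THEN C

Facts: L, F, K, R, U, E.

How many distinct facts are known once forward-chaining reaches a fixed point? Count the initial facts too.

15

[1] r2 [IF F and E THEN J]; r4 [IF U THEN G]; r7 [IF U THEN N]; r9 [IF K THEN W]; r10 [IF U THEN C]. ⇒ new: J, G, N, W, C.
[2] r1 [IF W THEN P]; r3 [IF W and C THEN S]. ⇒ new: P, S.
[3] r6 [IF S THEN M]; r8 [IF S and J THEN Q]. ⇒ new: M, Q.
Closure: {C, E, F, G, J, K, L, M, N, P, Q, R, S, U, W} — 15 facts.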